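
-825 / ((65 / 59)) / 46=-9735 / 598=-16.28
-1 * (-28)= 28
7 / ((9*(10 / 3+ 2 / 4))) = 14 / 69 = 0.20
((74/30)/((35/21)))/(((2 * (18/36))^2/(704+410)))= 41218/25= 1648.72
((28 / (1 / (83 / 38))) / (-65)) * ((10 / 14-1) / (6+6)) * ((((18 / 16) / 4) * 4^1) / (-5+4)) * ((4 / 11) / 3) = -83 / 27170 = -0.00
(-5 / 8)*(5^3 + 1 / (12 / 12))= -315 / 4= -78.75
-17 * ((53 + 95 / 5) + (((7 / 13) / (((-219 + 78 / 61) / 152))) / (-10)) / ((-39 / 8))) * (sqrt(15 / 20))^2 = -542163218 / 590655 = -917.90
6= 6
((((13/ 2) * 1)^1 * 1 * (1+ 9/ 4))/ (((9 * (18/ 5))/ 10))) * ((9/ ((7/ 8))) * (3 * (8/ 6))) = 16900/ 63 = 268.25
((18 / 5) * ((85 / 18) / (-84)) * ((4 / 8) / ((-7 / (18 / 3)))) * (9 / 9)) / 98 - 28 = -537807 / 19208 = -28.00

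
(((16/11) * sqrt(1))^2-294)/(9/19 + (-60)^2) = -671042/8277489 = -0.08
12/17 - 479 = -8131/17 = -478.29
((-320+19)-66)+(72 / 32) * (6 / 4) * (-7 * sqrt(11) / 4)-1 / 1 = -368-189 * sqrt(11) / 32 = -387.59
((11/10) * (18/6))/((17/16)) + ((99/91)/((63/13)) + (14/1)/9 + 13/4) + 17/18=151279/16660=9.08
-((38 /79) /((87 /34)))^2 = -1669264 /47238129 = -0.04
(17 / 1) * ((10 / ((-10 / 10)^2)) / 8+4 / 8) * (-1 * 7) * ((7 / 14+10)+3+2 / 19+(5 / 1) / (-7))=-408051 / 152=-2684.55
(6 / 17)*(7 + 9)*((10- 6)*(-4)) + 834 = 743.65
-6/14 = -3/7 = -0.43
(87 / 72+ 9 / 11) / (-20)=-107 / 1056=-0.10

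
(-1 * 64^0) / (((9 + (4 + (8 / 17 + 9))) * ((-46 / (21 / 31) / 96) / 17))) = 145656 / 136183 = 1.07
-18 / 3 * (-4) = 24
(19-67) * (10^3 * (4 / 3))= -64000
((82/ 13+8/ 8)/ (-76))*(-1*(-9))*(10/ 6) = -75/ 52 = -1.44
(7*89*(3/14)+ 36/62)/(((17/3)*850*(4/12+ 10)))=4401/1633700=0.00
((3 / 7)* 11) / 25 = 33 / 175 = 0.19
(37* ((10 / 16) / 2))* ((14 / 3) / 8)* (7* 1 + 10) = 22015 / 192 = 114.66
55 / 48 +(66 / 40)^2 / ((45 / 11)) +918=1379717 / 1500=919.81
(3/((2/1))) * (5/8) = 15/16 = 0.94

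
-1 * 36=-36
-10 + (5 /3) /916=-27475 /2748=-10.00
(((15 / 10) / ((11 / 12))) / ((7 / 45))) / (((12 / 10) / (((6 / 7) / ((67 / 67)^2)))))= 4050 / 539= 7.51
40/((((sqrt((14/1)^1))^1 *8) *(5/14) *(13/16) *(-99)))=-16 *sqrt(14)/1287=-0.05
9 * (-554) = -4986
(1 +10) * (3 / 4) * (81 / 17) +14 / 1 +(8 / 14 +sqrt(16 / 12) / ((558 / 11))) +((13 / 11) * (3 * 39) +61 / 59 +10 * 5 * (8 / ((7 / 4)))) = 11 * sqrt(3) / 837 +130291263 / 308924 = 421.78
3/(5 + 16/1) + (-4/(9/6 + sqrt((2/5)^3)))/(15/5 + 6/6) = -4157/7651 + 40 * sqrt(10)/1093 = -0.43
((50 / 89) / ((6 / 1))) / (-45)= -5 / 2403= -0.00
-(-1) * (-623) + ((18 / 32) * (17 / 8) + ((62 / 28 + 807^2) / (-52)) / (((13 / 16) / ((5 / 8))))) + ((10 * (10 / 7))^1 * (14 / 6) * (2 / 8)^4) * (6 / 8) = -3105888171 / 302848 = -10255.60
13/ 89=0.15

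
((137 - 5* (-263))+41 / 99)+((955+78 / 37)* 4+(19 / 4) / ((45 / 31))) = 5284.12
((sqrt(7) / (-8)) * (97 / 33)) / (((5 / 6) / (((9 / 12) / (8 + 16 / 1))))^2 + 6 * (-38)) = -291 * sqrt(7) / 382624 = -0.00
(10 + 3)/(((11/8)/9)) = 936/11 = 85.09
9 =9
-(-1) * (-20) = -20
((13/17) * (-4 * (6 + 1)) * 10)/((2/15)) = -27300/17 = -1605.88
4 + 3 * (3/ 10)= 49/ 10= 4.90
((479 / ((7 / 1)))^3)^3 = 1327454428646007218077919 / 40353607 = 32895558224720957.86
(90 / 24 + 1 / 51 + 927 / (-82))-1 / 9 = -191863 / 25092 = -7.65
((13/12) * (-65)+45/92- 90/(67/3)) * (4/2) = -683810/4623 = -147.91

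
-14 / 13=-1.08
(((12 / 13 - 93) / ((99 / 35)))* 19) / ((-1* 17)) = 88445 / 2431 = 36.38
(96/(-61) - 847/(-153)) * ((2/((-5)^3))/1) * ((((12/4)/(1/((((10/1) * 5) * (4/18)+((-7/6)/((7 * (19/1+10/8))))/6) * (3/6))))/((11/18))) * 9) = -598985842/38498625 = -15.56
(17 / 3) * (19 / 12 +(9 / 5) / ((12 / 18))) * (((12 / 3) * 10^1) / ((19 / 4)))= 34952 / 171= 204.40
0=0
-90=-90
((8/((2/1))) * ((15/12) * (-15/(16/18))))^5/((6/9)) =-420378134765625/65536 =-6414461284.88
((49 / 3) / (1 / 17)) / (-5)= -833 / 15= -55.53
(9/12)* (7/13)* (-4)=-1.62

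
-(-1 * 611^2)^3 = 52029213562955161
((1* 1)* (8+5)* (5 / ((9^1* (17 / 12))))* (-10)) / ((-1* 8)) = 325 / 51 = 6.37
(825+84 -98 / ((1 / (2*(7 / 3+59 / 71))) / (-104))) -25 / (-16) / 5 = 222919993 / 3408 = 65410.80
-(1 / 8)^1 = -1 / 8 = -0.12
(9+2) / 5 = 11 / 5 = 2.20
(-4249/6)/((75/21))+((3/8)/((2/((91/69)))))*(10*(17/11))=-29519791/151800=-194.47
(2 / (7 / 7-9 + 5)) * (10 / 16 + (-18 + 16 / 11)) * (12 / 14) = 1401 / 154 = 9.10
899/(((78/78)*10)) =899/10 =89.90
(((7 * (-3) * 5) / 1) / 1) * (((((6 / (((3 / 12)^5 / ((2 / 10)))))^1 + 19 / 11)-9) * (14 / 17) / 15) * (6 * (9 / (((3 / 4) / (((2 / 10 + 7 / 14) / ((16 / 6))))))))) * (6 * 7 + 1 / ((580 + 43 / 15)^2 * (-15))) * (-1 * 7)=39128162.61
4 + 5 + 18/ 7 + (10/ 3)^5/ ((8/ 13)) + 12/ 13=681.22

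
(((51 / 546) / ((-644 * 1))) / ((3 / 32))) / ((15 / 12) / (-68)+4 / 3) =-18496 / 15720523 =-0.00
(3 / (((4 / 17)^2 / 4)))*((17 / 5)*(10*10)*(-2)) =-147390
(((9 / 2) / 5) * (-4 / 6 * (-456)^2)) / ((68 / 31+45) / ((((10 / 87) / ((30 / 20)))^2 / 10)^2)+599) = -6188175360 / 6789038258183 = -0.00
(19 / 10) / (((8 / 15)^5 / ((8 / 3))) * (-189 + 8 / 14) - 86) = -6733125 / 315567748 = -0.02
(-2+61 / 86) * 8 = -444 / 43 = -10.33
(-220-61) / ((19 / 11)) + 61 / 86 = -264667 / 1634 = -161.97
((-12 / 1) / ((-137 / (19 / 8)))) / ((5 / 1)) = 57 / 1370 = 0.04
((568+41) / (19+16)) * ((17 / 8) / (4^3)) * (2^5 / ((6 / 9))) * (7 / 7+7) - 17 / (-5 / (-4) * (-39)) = 34663 / 156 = 222.20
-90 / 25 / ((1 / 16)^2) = -4608 / 5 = -921.60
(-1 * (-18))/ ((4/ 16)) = 72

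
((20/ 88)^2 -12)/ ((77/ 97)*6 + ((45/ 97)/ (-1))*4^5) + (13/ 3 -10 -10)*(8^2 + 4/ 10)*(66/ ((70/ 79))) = -41481735861361/ 551977800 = -75151.09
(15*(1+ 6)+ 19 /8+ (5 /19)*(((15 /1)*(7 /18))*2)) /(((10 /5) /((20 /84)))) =251815 /19152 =13.15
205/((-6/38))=-3895/3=-1298.33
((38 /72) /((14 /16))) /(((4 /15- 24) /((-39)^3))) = 1878435 /1246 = 1507.57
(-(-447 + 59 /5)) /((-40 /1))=-272 /25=-10.88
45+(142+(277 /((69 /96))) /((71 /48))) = 730843 /1633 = 447.55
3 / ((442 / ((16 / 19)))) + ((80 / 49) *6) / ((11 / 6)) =12106056 / 2263261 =5.35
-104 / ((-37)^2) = -104 / 1369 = -0.08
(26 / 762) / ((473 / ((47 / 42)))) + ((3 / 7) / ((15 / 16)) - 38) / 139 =-1420374647 / 5260417470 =-0.27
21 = 21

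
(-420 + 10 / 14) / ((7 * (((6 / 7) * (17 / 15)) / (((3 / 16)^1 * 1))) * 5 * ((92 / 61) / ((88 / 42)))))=-1969385 / 613088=-3.21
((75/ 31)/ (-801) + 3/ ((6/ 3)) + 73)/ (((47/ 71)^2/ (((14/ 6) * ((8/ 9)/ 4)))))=43516740001/ 493665111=88.15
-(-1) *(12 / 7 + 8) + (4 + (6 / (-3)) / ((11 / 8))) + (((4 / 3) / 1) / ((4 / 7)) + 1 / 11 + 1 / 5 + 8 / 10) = 3623 / 231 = 15.68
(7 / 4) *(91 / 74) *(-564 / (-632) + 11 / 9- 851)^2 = 928189658994325 / 598536864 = 1550764.40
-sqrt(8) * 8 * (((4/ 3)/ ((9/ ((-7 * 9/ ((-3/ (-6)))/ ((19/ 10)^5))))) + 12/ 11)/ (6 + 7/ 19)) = -440633024 * sqrt(2)/ 520371753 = -1.20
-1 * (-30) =30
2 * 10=20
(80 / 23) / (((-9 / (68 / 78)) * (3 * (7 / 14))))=-5440 / 24219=-0.22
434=434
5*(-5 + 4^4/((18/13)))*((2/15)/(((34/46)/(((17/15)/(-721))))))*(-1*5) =1.28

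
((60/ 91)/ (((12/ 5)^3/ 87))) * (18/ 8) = 9.34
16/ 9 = 1.78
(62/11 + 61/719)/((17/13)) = 588237/134453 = 4.38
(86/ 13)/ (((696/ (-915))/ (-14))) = 91805/ 754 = 121.76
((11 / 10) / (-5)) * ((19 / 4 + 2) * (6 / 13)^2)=-2673 / 8450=-0.32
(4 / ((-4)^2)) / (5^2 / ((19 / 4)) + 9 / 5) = 95 / 2684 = 0.04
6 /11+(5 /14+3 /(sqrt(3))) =139 /154+sqrt(3) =2.63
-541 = -541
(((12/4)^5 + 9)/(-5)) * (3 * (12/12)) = -151.20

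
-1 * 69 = -69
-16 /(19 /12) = -192 /19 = -10.11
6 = 6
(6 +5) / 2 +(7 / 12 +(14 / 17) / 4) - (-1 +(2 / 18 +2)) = 3169 / 612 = 5.18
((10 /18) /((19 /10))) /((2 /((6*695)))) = 34750 /57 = 609.65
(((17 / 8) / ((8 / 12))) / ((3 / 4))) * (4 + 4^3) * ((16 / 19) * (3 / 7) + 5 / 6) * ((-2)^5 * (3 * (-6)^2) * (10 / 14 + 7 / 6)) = -2088762528 / 931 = -2243568.77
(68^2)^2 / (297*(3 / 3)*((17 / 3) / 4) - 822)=-85525504 / 1605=-53286.92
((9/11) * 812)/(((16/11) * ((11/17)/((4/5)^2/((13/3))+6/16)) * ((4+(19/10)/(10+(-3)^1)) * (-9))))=-32829363/3420560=-9.60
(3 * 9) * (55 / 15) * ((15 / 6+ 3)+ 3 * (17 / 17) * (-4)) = -1287 / 2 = -643.50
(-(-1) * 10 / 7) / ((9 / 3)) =10 / 21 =0.48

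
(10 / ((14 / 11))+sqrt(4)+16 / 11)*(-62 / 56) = -27001 / 2156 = -12.52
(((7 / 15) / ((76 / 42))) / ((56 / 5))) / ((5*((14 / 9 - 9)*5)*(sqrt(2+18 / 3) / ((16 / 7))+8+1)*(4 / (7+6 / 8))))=-17577 / 647447800+13671*sqrt(2) / 5179582400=-0.00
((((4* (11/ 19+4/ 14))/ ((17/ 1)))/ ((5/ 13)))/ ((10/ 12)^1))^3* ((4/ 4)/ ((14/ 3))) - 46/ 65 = -85840174945418/ 131478000983875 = -0.65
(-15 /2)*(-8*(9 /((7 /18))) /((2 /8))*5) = 194400 /7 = 27771.43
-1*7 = -7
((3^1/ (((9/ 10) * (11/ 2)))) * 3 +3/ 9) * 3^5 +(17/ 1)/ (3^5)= 1397680/ 2673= 522.89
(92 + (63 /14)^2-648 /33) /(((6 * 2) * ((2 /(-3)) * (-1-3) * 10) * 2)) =815 /5632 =0.14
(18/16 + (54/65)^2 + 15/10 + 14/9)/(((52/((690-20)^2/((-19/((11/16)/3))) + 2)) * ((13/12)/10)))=-96232503677/20563920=-4679.68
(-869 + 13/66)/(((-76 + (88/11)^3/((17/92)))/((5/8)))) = -4873985/24188736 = -0.20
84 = 84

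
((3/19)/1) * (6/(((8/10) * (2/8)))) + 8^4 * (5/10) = 39002/19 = 2052.74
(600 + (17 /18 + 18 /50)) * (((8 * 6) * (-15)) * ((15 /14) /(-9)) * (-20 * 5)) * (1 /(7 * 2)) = -368145.58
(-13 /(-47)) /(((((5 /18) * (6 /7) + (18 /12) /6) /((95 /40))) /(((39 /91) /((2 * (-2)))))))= -2223 /15416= -0.14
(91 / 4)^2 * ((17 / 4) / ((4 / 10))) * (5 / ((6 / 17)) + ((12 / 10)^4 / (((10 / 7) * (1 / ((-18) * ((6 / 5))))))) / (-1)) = 600759230981 / 2400000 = 250316.35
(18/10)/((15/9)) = 1.08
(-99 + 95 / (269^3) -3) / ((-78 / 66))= 21839851253 / 253046417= 86.31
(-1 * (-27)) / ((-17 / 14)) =-378 / 17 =-22.24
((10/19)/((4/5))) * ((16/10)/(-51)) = -20/969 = -0.02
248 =248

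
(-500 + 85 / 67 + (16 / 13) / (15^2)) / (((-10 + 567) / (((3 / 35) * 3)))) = -0.23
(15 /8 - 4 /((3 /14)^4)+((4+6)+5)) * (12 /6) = -1218377 /324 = -3760.42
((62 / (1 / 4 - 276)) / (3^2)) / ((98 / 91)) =-1612 / 69489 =-0.02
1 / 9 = 0.11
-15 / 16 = -0.94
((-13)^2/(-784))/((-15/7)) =0.10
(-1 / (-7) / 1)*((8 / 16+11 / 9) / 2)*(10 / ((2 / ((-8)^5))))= -1269760 / 63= -20154.92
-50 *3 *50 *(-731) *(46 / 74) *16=2017560000 / 37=54528648.65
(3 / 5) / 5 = 3 / 25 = 0.12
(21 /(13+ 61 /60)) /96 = 105 /6728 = 0.02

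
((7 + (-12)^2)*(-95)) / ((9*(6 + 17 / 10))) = -143450 / 693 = -207.00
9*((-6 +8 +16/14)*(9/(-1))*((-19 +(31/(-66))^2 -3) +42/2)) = 4365/22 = 198.41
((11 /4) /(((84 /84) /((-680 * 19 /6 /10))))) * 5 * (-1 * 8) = 71060 /3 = 23686.67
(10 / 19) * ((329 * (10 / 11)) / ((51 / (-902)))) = -2697800 / 969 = -2784.11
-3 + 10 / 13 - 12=-185 / 13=-14.23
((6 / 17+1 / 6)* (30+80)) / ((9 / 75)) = 72875 / 153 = 476.31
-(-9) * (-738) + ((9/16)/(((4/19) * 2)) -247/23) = -19581731/2944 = -6651.40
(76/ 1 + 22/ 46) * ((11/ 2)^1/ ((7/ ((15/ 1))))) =901.35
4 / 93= 0.04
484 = 484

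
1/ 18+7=127/ 18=7.06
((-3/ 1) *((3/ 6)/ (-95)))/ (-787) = -3/ 149530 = -0.00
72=72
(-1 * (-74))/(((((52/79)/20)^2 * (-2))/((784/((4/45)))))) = -50917198500/169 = -301285198.22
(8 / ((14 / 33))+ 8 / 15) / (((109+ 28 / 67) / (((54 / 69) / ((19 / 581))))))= 67933176 / 16018235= 4.24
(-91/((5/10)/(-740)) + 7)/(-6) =-134687/6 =-22447.83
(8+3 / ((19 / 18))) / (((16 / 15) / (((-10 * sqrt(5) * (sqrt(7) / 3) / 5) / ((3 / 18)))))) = -1545 * sqrt(35) / 38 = -240.54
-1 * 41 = -41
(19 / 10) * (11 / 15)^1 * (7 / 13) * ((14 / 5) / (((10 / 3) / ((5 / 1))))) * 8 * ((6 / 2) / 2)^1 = 61446 / 1625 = 37.81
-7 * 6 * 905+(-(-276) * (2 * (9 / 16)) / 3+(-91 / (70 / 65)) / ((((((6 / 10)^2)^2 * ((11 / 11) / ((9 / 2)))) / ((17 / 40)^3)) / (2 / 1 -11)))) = -73481027 / 2048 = -35879.41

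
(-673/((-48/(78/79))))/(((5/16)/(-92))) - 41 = -4116.48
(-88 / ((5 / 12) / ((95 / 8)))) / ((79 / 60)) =-150480 / 79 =-1904.81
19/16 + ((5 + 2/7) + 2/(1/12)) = 3413/112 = 30.47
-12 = -12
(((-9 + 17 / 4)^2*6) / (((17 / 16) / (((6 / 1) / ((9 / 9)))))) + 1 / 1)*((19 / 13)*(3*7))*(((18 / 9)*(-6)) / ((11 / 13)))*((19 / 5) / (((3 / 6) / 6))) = -15193394.26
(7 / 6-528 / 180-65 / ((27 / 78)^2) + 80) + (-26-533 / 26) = -206848 / 405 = -510.74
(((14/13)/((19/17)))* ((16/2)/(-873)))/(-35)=272/1078155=0.00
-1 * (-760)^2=-577600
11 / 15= 0.73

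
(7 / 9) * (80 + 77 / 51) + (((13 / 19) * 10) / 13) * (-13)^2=152.34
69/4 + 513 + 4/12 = 6367/12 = 530.58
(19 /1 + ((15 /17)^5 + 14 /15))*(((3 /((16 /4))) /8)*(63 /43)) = 6865863921 /2442154040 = 2.81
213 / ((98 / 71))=154.32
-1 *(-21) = 21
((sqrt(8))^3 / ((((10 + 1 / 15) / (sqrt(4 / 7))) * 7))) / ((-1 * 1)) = -480 * sqrt(14) / 7399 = -0.24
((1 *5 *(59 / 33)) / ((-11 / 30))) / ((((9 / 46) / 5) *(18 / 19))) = -6445750 / 9801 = -657.66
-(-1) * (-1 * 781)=-781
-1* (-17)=17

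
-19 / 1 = -19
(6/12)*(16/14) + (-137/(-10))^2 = 131783/700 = 188.26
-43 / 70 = -0.61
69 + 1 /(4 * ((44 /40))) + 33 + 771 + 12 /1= 19475 /22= 885.23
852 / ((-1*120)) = -71 / 10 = -7.10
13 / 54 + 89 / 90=166 / 135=1.23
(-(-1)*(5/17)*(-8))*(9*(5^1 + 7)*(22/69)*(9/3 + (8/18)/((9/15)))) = -355520/1173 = -303.09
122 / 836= 0.15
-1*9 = -9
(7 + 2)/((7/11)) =99/7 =14.14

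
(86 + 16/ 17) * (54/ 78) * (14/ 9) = 20692/ 221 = 93.63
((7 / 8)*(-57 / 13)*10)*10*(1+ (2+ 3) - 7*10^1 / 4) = 229425 / 52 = 4412.02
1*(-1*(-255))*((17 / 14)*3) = 13005 / 14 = 928.93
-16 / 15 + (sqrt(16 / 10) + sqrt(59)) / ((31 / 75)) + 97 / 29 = 991 / 435 + 30 * sqrt(10) / 31 + 75 * sqrt(59) / 31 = 23.92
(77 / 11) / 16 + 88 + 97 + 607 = 12679 / 16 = 792.44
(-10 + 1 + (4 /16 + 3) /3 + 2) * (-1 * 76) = 1349 /3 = 449.67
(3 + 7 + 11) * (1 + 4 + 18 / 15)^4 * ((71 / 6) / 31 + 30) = 1178442587 / 1250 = 942754.07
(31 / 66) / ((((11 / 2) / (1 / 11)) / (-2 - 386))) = -12028 / 3993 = -3.01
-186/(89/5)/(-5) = 186/89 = 2.09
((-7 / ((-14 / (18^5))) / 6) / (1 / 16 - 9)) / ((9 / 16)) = -4478976 / 143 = -31321.51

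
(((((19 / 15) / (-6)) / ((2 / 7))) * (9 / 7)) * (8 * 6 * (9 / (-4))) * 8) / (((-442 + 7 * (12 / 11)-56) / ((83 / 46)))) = -312246 / 103385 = -3.02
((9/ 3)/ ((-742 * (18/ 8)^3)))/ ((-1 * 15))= 32/ 1352295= 0.00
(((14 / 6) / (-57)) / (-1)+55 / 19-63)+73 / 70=-706487 / 11970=-59.02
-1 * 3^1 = -3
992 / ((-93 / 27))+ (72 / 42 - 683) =-6785 / 7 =-969.29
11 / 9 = 1.22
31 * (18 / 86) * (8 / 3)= 744 / 43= 17.30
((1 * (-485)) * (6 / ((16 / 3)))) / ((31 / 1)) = -4365 / 248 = -17.60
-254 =-254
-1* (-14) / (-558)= -0.03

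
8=8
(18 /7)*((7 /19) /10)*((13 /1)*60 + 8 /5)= 35172 /475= 74.05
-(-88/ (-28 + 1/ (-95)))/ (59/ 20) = -167200/ 156999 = -1.06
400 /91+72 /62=15676 /2821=5.56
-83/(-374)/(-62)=-83/23188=-0.00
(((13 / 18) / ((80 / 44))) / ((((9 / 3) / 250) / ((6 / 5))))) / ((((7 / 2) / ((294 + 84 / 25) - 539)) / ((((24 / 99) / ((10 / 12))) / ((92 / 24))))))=-359008 / 1725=-208.12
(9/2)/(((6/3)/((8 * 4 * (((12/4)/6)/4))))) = 9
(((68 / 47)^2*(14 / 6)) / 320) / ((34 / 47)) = 119 / 5640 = 0.02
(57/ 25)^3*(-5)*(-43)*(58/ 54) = 8553173/ 3125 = 2737.02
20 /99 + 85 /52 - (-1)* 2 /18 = 10027 /5148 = 1.95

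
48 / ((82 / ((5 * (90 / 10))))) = 1080 / 41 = 26.34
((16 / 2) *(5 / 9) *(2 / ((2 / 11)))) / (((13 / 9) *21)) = 440 / 273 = 1.61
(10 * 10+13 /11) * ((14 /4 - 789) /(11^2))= -1748523 /2662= -656.85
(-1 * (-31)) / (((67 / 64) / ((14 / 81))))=27776 / 5427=5.12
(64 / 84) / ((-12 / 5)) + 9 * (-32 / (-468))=244 / 819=0.30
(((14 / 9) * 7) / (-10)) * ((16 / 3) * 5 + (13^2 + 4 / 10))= -144109 / 675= -213.49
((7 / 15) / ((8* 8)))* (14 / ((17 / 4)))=49 / 2040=0.02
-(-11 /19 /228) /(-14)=-11 /60648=-0.00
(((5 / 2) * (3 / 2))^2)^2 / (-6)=-16875 / 512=-32.96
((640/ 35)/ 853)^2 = 16384/ 35652841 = 0.00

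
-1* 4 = -4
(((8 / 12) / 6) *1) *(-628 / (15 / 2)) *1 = -1256 / 135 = -9.30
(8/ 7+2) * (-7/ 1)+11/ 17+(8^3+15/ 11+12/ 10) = 461152/ 935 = 493.21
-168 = -168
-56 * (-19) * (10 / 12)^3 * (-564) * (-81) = 28129500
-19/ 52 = -0.37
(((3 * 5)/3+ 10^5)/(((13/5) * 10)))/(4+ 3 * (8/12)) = 33335/52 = 641.06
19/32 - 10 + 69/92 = -277/32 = -8.66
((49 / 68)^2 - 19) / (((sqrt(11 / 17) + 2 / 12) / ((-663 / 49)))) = -9998235 / 148568 + 29994705*sqrt(187) / 1262828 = 257.51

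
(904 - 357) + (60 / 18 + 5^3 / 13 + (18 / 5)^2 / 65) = 2730722 / 4875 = 560.15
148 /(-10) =-14.80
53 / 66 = 0.80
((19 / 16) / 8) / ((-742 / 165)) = -3135 / 94976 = -0.03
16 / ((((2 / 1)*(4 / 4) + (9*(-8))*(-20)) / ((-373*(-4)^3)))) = 190976 / 721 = 264.88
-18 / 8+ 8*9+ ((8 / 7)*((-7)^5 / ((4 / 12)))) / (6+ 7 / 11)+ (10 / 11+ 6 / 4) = -27658241 / 3212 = -8610.91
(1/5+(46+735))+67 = 4241/5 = 848.20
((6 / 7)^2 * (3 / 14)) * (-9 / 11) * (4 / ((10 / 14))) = -1944 / 2695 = -0.72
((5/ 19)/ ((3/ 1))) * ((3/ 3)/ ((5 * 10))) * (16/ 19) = 8/ 5415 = 0.00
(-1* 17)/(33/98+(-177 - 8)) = 1666/18097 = 0.09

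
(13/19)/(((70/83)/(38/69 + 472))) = 2512991/6555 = 383.37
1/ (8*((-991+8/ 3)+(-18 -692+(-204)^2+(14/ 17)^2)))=867/ 276873640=0.00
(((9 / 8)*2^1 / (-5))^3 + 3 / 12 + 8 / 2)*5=33271 / 1600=20.79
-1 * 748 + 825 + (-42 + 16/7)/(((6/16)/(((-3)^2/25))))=6803/175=38.87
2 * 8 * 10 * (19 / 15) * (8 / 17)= 4864 / 51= 95.37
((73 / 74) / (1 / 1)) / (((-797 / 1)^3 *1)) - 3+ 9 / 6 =-28097517338 / 18731678201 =-1.50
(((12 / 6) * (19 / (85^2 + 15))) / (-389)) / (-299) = 19 / 421045820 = 0.00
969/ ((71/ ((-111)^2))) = 11939049/ 71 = 168155.62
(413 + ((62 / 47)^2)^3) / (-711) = -500957351829 / 851558010991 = -0.59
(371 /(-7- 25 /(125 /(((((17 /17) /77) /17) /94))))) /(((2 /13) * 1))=-1483627145 /4306611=-344.50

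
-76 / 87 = -0.87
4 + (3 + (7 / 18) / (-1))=119 / 18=6.61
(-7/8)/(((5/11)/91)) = -7007/40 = -175.18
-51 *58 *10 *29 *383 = -328545060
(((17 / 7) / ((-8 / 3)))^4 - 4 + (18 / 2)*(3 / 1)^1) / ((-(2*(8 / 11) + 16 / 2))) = -197118823 / 78675968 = -2.51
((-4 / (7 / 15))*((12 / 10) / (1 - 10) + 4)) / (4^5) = -29 / 896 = -0.03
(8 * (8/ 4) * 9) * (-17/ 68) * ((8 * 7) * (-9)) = 18144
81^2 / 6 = 2187 / 2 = 1093.50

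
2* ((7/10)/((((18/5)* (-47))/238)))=-833/423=-1.97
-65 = -65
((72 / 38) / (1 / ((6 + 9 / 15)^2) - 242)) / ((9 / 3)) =-13068 / 5006747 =-0.00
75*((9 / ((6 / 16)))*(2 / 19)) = 3600 / 19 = 189.47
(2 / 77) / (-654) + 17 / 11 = 1.55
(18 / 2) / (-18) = -1 / 2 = -0.50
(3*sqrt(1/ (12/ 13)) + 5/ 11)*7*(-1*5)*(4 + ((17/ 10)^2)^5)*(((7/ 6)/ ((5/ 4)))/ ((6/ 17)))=-1712642919074017*sqrt(39)/ 180000000000-1712642919074017/ 198000000000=-68068.89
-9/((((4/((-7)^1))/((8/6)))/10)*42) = 5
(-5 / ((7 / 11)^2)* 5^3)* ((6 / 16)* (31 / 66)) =-213125 / 784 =-271.84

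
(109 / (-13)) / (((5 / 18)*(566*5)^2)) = -981 / 260289250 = -0.00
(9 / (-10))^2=81 / 100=0.81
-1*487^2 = -237169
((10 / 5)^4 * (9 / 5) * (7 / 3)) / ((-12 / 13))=-364 / 5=-72.80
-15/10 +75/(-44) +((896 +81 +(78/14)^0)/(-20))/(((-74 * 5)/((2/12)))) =-259057/81400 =-3.18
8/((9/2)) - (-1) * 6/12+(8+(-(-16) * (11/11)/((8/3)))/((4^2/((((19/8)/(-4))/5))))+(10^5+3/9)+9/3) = 1152156287/11520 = 100013.57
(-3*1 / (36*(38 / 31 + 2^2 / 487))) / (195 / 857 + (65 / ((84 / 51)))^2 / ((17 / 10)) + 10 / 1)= -633968321 / 8696651809725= -0.00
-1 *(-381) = 381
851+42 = 893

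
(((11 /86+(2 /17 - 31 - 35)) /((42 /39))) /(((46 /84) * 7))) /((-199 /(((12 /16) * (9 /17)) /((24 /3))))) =101228049 /25481513792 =0.00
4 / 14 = 2 / 7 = 0.29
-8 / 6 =-4 / 3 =-1.33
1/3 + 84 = 84.33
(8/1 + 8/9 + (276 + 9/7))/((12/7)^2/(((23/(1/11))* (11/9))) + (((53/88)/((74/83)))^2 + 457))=0.63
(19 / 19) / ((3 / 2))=2 / 3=0.67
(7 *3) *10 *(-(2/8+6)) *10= -13125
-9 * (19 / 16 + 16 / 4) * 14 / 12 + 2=-1679 / 32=-52.47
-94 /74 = -47 /37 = -1.27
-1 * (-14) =14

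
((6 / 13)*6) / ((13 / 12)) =432 / 169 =2.56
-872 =-872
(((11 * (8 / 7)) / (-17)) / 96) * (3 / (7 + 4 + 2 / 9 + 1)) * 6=-27 / 2380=-0.01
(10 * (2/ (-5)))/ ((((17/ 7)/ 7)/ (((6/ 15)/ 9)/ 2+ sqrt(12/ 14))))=-28 * sqrt(42)/ 17- 196/ 765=-10.93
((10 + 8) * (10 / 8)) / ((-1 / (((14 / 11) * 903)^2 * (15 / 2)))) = -26969652675 / 121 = -222889691.53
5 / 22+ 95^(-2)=45147 / 198550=0.23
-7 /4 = -1.75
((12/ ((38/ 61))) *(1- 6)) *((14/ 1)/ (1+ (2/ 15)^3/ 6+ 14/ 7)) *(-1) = 259402500/ 577201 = 449.41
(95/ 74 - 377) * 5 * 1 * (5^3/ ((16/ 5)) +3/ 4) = -88552555/ 1184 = -74791.01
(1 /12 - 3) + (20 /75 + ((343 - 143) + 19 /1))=4327 /20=216.35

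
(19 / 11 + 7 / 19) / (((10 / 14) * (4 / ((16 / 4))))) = 3066 / 1045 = 2.93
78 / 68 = 39 / 34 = 1.15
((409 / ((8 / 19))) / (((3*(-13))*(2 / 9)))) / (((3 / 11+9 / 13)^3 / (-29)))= 50692028101 / 14016384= 3616.63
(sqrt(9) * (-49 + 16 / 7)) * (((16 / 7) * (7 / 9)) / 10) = -872 / 35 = -24.91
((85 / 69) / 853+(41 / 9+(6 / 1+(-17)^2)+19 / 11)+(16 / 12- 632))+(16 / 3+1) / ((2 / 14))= -553645375 / 1942281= -285.05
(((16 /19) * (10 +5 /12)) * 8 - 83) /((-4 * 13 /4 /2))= 1462 /741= 1.97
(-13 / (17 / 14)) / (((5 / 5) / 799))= -8554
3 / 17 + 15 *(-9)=-2292 / 17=-134.82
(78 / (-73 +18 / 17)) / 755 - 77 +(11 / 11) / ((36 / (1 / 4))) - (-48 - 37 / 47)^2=-721722301817531 / 293718713040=-2457.19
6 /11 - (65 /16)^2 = -44939 /2816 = -15.96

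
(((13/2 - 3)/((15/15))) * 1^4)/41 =7/82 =0.09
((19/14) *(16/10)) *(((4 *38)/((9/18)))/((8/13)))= 37544/35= 1072.69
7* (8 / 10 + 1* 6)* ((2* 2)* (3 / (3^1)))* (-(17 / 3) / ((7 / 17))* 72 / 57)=-314432 / 95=-3309.81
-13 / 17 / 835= -13 / 14195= -0.00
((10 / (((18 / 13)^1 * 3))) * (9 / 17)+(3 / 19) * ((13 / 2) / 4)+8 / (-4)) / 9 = -3635 / 69768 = -0.05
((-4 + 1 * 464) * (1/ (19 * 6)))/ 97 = 230/ 5529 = 0.04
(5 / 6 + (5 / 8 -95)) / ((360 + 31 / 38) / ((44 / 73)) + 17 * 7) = -469205 / 3599613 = -0.13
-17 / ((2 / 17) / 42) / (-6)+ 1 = 2025 / 2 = 1012.50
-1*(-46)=46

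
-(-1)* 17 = 17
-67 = -67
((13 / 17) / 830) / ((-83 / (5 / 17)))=-13 / 3981842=-0.00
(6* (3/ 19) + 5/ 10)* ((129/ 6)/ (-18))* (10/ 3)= -5.76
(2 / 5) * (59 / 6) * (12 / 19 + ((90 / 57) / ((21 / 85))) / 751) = 3772106 / 1498245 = 2.52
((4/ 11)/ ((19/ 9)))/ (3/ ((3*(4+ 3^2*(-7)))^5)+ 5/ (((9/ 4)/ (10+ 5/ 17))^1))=35440227350028/ 4706704122462947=0.01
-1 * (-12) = 12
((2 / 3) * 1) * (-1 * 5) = -10 / 3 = -3.33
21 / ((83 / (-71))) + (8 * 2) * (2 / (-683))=-1021009 / 56689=-18.01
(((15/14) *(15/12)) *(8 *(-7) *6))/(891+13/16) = -7200/14269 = -0.50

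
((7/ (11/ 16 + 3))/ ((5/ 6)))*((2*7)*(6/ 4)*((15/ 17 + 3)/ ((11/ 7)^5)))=1423082304/ 73424615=19.38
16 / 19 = 0.84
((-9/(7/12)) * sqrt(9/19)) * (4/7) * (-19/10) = 648 * sqrt(19)/245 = 11.53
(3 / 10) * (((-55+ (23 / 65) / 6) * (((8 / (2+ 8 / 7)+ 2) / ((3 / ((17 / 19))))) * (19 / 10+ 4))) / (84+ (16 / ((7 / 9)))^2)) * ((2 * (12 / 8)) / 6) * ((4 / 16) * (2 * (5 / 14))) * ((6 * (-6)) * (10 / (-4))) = -2.09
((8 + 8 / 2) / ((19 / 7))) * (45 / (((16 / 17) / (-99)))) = -20926.78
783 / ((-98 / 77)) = -615.21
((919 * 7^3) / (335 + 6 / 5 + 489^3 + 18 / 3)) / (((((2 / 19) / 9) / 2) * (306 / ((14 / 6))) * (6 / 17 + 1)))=209619305 / 80682052728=0.00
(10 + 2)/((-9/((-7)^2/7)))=-28/3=-9.33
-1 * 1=-1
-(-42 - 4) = 46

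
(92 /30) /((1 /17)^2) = 13294 /15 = 886.27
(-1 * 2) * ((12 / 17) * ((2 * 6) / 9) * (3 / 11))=-96 / 187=-0.51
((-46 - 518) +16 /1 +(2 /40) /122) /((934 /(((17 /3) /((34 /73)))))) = -97609687 /13673760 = -7.14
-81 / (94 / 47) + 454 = 827 / 2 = 413.50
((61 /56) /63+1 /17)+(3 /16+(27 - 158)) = -15682091 /119952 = -130.74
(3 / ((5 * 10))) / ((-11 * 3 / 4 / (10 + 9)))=-38 / 275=-0.14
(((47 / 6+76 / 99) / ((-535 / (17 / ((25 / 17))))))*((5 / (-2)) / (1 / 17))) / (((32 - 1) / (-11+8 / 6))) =-242638331 / 98514900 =-2.46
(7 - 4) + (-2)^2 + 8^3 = 519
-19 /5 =-3.80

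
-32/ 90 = -16/ 45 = -0.36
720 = 720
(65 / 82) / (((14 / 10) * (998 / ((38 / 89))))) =6175 / 25491914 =0.00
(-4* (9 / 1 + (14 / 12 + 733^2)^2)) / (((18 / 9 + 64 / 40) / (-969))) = 16783897247179075 / 54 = 310812911984797.69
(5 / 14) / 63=5 / 882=0.01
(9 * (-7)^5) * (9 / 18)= -151263 / 2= -75631.50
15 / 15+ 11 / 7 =18 / 7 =2.57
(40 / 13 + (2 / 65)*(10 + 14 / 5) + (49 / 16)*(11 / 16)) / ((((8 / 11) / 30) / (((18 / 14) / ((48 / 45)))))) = 413373213 / 1490944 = 277.26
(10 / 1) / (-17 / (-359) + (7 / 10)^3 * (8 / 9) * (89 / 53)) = 107026875 / 5986409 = 17.88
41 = 41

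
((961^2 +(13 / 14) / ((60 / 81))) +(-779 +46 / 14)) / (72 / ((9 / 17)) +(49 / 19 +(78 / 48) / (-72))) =353448834408 / 53072635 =6659.72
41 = 41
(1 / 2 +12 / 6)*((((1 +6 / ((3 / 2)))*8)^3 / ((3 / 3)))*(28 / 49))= 91428.57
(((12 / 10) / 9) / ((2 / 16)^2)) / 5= 128 / 75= 1.71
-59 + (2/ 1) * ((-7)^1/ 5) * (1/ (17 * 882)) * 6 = -105317/ 1785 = -59.00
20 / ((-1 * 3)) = -6.67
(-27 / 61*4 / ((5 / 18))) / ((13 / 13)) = -1944 / 305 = -6.37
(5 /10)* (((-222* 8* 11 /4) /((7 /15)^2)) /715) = -9990 /637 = -15.68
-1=-1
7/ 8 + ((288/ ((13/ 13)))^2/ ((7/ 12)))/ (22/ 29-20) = -12827153/ 1736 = -7388.91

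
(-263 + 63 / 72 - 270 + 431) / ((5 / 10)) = -809 / 4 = -202.25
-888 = -888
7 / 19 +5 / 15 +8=496 / 57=8.70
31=31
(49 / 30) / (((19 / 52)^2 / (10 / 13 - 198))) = -13066144 / 5415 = -2412.95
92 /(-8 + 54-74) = -23 /7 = -3.29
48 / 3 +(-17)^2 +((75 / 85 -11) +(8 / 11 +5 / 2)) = 111493 / 374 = 298.11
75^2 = 5625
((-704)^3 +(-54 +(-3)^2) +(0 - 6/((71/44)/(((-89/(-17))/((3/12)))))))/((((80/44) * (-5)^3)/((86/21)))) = 28456959853333/4526250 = 6287094.14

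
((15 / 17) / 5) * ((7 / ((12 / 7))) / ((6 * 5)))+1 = 2089 / 2040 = 1.02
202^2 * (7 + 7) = 571256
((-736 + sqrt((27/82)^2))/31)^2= 3639105625/6461764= 563.18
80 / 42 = 40 / 21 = 1.90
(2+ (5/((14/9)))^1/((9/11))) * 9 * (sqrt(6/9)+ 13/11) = 249 * sqrt(6)/14+ 9711/154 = 106.62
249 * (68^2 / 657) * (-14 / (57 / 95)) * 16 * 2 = -859694080 / 657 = -1308514.58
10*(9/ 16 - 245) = -19555/ 8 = -2444.38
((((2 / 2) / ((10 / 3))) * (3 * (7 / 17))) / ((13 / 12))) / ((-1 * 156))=-63 / 28730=-0.00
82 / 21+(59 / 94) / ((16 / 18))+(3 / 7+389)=888953 / 2256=394.04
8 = 8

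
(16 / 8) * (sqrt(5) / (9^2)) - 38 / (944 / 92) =-437 / 118+ 2 * sqrt(5) / 81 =-3.65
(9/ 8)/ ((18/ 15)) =15/ 16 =0.94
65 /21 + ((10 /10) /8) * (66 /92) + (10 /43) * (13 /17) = 18996743 /5649168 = 3.36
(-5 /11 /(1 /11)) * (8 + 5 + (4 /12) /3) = -590 /9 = -65.56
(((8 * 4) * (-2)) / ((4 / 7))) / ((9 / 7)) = -784 / 9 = -87.11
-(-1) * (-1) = -1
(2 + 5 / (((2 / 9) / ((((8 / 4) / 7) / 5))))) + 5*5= 198 / 7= 28.29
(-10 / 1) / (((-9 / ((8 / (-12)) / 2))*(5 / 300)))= -200 / 9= -22.22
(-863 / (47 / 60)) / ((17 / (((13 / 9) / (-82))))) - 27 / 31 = 824411 / 3046587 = 0.27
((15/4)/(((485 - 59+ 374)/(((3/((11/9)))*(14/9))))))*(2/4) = 63/7040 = 0.01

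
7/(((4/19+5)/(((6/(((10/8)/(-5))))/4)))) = -8.06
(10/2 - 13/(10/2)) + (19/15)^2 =901/225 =4.00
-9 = -9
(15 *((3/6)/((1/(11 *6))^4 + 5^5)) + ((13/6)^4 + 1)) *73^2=9435455987743117633/76847680801296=122781.27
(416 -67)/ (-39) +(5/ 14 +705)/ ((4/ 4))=380239/ 546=696.41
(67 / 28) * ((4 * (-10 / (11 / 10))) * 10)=-67000 / 77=-870.13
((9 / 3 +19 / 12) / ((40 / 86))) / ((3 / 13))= 6149 / 144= 42.70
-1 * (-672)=672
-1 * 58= -58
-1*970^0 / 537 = -1 / 537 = -0.00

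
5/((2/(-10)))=-25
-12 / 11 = -1.09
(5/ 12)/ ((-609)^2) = 5/ 4450572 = 0.00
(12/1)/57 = 4/19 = 0.21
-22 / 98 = -11 / 49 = -0.22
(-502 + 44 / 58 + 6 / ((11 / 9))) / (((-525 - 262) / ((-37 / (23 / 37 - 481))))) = 108376885 / 2231108011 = 0.05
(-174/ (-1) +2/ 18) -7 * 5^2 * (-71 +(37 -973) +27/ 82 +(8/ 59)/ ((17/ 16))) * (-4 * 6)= -1564555900759/ 370107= -4227306.97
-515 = -515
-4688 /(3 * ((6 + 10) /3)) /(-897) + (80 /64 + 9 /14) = 55745 /25116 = 2.22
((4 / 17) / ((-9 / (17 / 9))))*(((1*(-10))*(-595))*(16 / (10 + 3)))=-380800 / 1053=-361.63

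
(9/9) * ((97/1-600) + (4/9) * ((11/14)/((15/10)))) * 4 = -380092/189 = -2011.07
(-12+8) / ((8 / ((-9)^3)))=729 / 2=364.50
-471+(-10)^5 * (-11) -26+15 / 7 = 7696536 / 7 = 1099505.14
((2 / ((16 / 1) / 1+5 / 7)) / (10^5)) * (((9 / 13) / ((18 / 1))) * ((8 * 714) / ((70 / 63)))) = 0.00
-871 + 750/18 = -2488/3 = -829.33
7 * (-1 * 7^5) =-117649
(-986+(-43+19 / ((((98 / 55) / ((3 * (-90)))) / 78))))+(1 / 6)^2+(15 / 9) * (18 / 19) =-7561067513 / 33516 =-225595.76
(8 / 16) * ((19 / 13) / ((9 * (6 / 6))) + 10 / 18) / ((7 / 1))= 0.05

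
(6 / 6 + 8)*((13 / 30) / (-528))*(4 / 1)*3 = -39 / 440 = -0.09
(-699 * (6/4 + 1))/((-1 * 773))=3495/1546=2.26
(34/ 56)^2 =289/ 784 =0.37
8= 8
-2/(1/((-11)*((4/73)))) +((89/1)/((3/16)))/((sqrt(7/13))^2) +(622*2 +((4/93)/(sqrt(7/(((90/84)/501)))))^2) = 10987870205572/5166557991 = 2126.73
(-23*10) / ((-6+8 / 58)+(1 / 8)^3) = 3415040 / 87011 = 39.25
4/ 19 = 0.21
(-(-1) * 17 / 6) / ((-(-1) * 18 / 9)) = 17 / 12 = 1.42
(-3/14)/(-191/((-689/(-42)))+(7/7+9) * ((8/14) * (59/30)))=6201/11716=0.53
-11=-11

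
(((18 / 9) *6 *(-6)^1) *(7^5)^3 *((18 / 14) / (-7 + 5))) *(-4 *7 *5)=-30764198584430640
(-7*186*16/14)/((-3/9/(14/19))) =3289.26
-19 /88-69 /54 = -1.49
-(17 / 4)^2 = -18.06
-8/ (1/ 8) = -64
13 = 13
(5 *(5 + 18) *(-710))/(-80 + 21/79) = 6450350/6299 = 1024.03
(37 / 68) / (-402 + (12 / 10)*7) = -185 / 133824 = -0.00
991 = 991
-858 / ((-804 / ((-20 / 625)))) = -286 / 8375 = -0.03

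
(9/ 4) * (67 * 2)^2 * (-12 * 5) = -2424060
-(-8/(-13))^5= -32768/371293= -0.09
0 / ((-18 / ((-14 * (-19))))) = 0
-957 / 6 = -319 / 2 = -159.50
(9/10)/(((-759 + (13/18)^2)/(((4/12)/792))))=-27/54064340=-0.00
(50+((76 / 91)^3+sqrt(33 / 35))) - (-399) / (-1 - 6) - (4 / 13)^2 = -5.54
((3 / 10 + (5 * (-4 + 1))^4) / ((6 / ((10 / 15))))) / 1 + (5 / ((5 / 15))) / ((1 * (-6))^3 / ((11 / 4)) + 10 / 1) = 31808326 / 5655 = 5624.81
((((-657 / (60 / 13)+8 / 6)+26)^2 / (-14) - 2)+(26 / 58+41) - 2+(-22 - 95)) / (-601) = 1497363029 / 878421600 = 1.70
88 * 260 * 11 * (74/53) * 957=17823474240/53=336291966.79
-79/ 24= -3.29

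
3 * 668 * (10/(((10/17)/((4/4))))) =34068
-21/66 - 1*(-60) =1313/22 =59.68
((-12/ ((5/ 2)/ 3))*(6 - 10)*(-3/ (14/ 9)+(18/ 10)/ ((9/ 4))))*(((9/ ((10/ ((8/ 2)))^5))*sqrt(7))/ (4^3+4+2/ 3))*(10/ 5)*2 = -0.92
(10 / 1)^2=100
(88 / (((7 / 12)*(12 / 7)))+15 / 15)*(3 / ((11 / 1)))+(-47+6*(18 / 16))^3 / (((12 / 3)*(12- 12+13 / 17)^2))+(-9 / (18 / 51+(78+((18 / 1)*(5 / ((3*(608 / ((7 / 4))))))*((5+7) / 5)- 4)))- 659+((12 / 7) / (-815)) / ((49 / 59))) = -1461600337899016779229 / 51262587679663360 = -28512.03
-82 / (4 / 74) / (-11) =137.91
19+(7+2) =28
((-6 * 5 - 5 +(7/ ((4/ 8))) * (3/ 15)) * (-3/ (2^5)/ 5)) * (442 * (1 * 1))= 106743/ 400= 266.86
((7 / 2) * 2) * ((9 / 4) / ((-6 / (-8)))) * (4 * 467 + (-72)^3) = -7798980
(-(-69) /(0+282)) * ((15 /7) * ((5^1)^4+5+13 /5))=218247 /658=331.68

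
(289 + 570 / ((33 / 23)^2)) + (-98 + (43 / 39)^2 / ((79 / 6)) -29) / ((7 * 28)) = 178973112313 / 316632316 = 565.24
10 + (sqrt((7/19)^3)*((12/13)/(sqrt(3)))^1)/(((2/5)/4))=280*sqrt(399)/4693 + 10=11.19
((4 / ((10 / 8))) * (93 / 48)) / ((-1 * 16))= -31 / 80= -0.39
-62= -62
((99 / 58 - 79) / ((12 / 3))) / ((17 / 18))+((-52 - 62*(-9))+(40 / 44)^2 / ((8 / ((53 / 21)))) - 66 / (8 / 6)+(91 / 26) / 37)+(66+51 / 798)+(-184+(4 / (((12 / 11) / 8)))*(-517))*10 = -25663337281481 / 167744236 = -152990.87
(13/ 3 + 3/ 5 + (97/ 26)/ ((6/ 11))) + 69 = 21001/ 260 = 80.77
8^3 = 512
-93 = -93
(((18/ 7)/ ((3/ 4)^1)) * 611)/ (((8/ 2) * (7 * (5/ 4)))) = 14664/ 245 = 59.85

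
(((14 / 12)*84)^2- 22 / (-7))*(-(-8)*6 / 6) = 538000 / 7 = 76857.14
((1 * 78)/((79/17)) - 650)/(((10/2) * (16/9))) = -56277/790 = -71.24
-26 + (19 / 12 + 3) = -257 / 12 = -21.42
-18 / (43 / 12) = -216 / 43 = -5.02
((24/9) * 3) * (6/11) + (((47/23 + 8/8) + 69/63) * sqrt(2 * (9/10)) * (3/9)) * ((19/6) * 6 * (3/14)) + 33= 37981 * sqrt(5)/11270 + 411/11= 44.90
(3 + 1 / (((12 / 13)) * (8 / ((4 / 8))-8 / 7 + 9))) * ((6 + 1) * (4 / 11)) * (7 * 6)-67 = 475015 / 1837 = 258.58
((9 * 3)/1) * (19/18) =28.50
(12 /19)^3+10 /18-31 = -1863814 /61731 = -30.19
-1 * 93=-93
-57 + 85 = 28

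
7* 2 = 14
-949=-949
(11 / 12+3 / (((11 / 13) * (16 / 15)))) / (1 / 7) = 15673 / 528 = 29.68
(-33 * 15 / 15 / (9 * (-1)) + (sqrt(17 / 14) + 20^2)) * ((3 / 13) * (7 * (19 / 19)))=3 * sqrt(238) / 26 + 8477 / 13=653.86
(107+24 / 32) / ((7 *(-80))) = -431 / 2240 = -0.19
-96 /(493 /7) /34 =-336 /8381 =-0.04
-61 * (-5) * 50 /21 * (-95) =-1448750 /21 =-68988.10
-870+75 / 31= -26895 / 31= -867.58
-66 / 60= -11 / 10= -1.10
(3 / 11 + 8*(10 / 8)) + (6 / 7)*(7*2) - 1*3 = 212 / 11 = 19.27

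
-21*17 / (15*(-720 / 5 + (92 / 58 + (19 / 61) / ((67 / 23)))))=14104237 / 84333185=0.17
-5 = -5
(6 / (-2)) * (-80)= 240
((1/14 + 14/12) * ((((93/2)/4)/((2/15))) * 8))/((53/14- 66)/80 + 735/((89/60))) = 86080800/49314481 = 1.75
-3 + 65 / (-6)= -83 / 6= -13.83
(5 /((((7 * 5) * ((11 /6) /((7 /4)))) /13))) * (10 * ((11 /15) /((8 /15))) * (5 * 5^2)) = 24375 /8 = 3046.88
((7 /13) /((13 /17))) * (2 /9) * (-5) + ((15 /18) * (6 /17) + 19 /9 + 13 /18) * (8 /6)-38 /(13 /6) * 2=-819392 /25857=-31.69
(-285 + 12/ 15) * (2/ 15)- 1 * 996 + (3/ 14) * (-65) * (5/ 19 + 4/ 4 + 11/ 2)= -45010969/ 39900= -1128.09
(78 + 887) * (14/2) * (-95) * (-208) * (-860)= -114791768000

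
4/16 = 1/4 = 0.25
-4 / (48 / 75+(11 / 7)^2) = -4900 / 3809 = -1.29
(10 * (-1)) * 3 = -30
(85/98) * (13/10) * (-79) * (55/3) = -960245/588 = -1633.07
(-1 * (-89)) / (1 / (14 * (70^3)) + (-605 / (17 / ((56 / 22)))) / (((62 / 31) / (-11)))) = 7265426000 / 40672940017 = 0.18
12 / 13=0.92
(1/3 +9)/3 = 28/9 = 3.11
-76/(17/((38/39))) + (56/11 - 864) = -6295792/7293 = -863.27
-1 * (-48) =48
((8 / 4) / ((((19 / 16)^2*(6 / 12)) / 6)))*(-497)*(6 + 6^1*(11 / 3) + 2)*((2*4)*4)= -2931425280 / 361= -8120291.63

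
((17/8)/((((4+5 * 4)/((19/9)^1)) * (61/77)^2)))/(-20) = -1915067/128597760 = -0.01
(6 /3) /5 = 2 /5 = 0.40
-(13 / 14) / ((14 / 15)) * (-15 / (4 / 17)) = 49725 / 784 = 63.42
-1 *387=-387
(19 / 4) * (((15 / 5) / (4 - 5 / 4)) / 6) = 19 / 22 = 0.86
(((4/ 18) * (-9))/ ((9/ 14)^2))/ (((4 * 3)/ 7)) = -686/ 243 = -2.82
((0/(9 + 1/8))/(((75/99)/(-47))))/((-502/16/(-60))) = 0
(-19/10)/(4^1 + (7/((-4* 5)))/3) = -114/233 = -0.49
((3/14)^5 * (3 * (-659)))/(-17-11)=480411/15059072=0.03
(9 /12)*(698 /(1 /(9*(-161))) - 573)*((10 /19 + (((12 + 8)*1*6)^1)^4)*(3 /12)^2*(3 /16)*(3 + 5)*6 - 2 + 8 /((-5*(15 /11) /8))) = -53824759266118593 /608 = -88527564582431.90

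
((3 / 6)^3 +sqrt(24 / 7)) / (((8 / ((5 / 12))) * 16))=5 / 12288 +5 * sqrt(42) / 5376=0.01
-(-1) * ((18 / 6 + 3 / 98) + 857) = 84283 / 98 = 860.03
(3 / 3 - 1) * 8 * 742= 0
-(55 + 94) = -149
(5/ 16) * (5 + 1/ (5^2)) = 63/ 40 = 1.58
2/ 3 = 0.67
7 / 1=7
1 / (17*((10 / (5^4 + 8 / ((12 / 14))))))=1903 / 510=3.73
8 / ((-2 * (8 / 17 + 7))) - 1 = -195 / 127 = -1.54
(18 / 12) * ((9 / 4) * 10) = 135 / 4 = 33.75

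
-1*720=-720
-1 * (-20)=20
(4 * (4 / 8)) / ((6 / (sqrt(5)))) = sqrt(5) / 3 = 0.75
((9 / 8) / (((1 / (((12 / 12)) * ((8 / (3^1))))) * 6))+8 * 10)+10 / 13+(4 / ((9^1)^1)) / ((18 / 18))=19121 / 234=81.71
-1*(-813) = 813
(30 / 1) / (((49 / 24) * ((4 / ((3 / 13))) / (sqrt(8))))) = 1080 * sqrt(2) / 637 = 2.40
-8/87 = -0.09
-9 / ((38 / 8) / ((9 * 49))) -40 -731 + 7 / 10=-305117 / 190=-1605.88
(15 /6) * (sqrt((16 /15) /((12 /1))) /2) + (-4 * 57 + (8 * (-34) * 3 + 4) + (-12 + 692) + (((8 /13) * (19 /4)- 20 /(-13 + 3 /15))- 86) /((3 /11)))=-411145 /624 + sqrt(5) /6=-658.51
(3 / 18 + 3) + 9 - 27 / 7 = 349 / 42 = 8.31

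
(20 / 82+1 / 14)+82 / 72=15025 / 10332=1.45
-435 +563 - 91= 37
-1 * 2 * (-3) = 6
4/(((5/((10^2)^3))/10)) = 8000000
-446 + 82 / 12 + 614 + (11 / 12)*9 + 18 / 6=2233 / 12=186.08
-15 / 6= -5 / 2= -2.50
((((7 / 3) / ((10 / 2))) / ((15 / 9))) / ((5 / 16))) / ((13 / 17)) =1904 / 1625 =1.17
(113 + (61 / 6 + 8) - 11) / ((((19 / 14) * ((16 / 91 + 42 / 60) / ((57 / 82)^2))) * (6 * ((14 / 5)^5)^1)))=397515625 / 8402955904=0.05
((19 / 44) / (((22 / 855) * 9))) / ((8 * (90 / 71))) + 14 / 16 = 147599 / 139392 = 1.06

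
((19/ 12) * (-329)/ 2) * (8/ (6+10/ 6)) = -271.78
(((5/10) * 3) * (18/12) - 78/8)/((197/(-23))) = 345/394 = 0.88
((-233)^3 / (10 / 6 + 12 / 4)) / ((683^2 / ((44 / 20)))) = -417428121 / 32654230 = -12.78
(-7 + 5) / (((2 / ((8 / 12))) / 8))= -16 / 3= -5.33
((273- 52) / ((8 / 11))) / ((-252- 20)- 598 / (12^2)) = -21879 / 19883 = -1.10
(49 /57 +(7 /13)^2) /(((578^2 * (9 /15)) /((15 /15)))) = 27685 /4827346758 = 0.00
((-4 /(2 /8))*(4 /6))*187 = -1994.67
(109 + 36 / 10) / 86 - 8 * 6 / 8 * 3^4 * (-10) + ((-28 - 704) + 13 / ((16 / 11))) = 14235569 / 3440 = 4138.25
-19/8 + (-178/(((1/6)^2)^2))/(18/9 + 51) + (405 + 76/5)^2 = 1825458449/10600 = 172213.06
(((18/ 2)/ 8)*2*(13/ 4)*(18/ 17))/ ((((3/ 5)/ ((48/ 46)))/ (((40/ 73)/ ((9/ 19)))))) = 444600/ 28543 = 15.58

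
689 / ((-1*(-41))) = 689 / 41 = 16.80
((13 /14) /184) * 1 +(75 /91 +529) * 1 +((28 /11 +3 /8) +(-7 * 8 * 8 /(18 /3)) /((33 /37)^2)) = 6859477139 /15629328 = 438.88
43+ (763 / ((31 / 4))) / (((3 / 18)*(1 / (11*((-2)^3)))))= -1610123 / 31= -51939.45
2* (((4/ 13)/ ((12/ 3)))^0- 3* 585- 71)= -3650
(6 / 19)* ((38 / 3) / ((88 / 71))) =71 / 22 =3.23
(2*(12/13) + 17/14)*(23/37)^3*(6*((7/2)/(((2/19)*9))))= 128763361/7901868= 16.30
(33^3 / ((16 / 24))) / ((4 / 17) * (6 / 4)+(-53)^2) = 1832787 / 95518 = 19.19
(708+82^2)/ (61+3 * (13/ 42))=104048/ 867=120.01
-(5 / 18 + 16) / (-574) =293 / 10332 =0.03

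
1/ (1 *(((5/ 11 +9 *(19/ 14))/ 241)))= 37114/ 1951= 19.02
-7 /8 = -0.88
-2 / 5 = -0.40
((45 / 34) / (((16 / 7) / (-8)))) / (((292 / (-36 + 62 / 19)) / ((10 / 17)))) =489825 / 1603372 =0.31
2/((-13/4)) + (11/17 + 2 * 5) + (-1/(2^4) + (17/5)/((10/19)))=1452339/88400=16.43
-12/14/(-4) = 3/14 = 0.21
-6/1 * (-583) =3498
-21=-21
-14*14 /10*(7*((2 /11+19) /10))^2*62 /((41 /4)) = -13254970204 /620125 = -21374.67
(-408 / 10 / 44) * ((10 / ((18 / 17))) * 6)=-578 / 11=-52.55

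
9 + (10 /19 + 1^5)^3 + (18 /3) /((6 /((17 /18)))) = 1666763 /123462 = 13.50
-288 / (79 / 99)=-28512 / 79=-360.91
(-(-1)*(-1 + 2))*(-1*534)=-534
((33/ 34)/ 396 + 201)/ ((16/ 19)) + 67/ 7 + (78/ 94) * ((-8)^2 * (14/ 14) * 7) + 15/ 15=1333743155/ 2147712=621.01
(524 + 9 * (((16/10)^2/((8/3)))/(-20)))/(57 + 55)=32723/7000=4.67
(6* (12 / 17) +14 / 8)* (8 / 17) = 2.82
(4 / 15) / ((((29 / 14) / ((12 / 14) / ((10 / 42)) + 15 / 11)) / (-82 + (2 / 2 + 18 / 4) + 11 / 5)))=-47.48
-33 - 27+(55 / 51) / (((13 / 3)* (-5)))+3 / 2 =-25879 / 442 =-58.55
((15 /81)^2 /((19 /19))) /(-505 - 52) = -25 /406053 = -0.00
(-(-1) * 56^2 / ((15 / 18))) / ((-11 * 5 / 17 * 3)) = -106624 / 275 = -387.72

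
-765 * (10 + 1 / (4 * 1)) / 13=-31365 / 52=-603.17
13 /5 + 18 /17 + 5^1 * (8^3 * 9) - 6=1958201 /85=23037.66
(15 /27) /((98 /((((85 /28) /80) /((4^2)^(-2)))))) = 170 /3087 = 0.06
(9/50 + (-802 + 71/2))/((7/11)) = -210738/175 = -1204.22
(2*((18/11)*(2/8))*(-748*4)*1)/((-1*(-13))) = -2448/13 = -188.31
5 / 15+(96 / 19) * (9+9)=5203 / 57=91.28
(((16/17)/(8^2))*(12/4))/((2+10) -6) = 1/136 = 0.01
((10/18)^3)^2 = 15625/531441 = 0.03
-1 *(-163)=163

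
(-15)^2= 225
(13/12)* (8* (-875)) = -22750/3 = -7583.33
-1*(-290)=290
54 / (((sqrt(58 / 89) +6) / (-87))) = -690.14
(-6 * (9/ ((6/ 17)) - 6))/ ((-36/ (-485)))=-6305/ 4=-1576.25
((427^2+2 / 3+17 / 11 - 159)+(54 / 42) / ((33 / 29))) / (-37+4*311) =150.93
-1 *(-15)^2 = -225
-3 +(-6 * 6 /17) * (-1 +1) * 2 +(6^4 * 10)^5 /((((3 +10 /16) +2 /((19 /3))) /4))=222294433155828940798203 /599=371109237321918098160.61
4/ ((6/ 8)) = 16/ 3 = 5.33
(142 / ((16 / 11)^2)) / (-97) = -8591 / 12416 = -0.69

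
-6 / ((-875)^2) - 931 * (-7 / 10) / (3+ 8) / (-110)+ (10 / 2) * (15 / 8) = 6548874817 / 741125000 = 8.84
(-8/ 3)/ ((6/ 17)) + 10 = 22/ 9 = 2.44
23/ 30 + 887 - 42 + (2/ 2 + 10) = 856.77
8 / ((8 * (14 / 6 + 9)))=3 / 34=0.09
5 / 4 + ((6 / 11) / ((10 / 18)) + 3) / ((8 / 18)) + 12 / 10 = 251 / 22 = 11.41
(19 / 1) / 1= 19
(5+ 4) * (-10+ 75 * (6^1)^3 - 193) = 143973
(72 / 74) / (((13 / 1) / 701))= 52.47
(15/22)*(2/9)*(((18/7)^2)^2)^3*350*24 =2313662762852352000/21750594173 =106372393.53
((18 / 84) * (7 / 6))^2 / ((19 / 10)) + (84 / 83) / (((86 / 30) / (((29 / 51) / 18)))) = 1218655 / 27666888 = 0.04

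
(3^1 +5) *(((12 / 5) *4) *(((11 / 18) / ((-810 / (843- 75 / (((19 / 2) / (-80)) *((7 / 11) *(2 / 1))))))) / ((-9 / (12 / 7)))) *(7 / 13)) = 1032064 / 129675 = 7.96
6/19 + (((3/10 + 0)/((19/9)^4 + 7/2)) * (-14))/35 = 45237396/145620275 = 0.31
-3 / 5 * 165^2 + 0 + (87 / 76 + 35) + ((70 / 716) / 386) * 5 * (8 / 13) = -556319607543 / 34132436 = -16298.85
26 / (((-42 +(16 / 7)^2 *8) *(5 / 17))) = -10829 / 25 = -433.16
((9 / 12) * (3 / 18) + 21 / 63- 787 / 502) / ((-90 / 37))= 247271 / 542160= 0.46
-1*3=-3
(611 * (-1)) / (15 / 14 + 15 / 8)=-34216 / 165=-207.37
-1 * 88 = -88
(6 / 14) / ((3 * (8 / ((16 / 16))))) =1 / 56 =0.02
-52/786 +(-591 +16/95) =-22061167/37335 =-590.90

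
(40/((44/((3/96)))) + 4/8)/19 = 93/3344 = 0.03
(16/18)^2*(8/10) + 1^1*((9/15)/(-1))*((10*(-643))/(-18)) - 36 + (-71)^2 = 1940476/405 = 4791.30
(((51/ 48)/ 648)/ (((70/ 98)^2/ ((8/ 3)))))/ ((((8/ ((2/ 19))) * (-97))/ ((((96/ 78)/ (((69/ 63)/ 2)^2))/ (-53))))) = 40817/ 453423476025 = 0.00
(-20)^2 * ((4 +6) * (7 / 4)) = 7000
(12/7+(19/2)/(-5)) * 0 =0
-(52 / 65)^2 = -16 / 25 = -0.64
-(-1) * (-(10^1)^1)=-10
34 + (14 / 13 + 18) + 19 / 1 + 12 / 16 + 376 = 23339 / 52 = 448.83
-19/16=-1.19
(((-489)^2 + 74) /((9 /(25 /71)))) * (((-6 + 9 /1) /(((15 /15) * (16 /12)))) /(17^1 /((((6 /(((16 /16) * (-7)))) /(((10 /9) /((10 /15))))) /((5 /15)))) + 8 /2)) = -161456625 /53818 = -3000.05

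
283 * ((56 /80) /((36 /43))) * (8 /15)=85183 /675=126.20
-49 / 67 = -0.73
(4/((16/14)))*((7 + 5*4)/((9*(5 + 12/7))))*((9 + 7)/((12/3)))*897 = 263718/47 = 5611.02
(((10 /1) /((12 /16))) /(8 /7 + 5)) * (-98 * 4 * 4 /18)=-189.08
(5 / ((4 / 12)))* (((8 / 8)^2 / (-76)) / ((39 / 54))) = -135 / 494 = -0.27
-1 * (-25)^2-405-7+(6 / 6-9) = -1045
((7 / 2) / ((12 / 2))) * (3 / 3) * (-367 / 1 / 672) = -0.32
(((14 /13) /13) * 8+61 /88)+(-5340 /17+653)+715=266789557 /252824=1055.24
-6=-6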